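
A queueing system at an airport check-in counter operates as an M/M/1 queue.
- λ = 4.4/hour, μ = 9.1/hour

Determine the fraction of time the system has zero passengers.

ρ = λ/μ = 4.4/9.1 = 0.4835
P(0) = 1 - ρ = 1 - 0.4835 = 0.5165
The server is idle 51.65% of the time.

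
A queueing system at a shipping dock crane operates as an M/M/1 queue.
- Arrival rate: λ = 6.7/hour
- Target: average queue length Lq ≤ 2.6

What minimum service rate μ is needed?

For M/M/1: Lq = λ²/(μ(μ-λ))
Need Lq ≤ 2.6, i.e. μ(μ-λ) ≥ λ²/2.6
μ² - 6.7μ - 44.89/2.6 ≥ 0  →  μ² - 6.7μ - 17.26538 ≥ 0
Quadratic formula (positive root): μ = [λ + √(λ² + 4×17.26538)]/2
Discriminant: 44.89 + 4×17.26538 = 113.9515, √113.9515 = 10.6748
μ ≥ (6.7 + 10.6748)/2 = 8.6874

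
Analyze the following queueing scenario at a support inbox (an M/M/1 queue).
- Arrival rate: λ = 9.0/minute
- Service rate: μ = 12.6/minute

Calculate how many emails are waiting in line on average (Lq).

ρ = λ/μ = 9.0/12.6 = 0.7143
For M/M/1: Lq = λ²/(μ(μ-λ))
Lq = 81.00/(12.6 × 3.60)
Lq = 1.7857 emails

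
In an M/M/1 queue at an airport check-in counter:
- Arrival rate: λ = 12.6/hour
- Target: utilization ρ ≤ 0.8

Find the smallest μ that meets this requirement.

ρ = λ/μ, so μ = λ/ρ
μ ≥ 12.6/0.8 = 15.7500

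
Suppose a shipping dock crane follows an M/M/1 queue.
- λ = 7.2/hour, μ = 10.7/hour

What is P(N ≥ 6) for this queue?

ρ = λ/μ = 7.2/10.7 = 0.6729
P(N ≥ n) = ρⁿ
P(N ≥ 6) = 0.6729^6
P(N ≥ 6) = 0.09283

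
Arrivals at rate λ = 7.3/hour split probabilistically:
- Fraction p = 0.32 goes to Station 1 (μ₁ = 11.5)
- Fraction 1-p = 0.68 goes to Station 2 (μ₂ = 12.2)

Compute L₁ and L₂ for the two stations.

Effective rates: λ₁ = 7.3×0.32 = 2.336, λ₂ = 7.3×0.68 = 4.964
Station 1: ρ₁ = 2.336/11.5 = 0.2031, L₁ = ρ₁/(1-ρ₁) = 0.2031/(1-0.2031) = 0.2549
Station 2: ρ₂ = 4.964/12.2 = 0.40689, L₂ = ρ₂/(1-ρ₂) = 0.40689/(1-0.40689) = 0.6860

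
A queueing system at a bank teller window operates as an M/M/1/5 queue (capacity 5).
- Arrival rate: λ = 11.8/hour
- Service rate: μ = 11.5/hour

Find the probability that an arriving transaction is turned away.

ρ = λ/μ = 11.8/11.5 = 1.0261
P₀ = (1-ρ)/(1-ρ^(K+1)) = (1-1.0261)/(1-1.0261^6) = -0.02610/-0.1672 = 0.1561
P_K = P₀×ρ^K = 0.1561 × 1.0261^5 = 0.1561 × 1.1375 = 0.1776
Blocking probability = 17.76%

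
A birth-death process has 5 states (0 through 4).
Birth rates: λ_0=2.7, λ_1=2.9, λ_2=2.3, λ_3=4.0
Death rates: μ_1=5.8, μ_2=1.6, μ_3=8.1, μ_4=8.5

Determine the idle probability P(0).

Ratios P(n)/P(0) = (λ₀···λₙ₋₁)/(μ₁···μₙ):
P(1)/P(0) = (2.7)/(5.8) = 0.4655
P(2)/P(0) = (2.7×2.9)/(5.8×1.6) = 0.8438
P(3)/P(0) = (2.7×2.9×2.3)/(5.8×1.6×8.1) = 0.2396
P(4)/P(0) = (2.7×2.9×2.3×4.0)/(5.8×1.6×8.1×8.5) = 0.1127

Normalization: ∑ P(n) = 1
P(0) × (1.0000 + 0.4655 + 0.8438 + 0.2396 + 0.1127) = 1
P(0) × 2.6616 = 1
P(0) = 1/2.6616 = 0.3757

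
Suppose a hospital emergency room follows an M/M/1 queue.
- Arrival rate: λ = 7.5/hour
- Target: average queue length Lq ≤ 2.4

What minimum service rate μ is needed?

For M/M/1: Lq = λ²/(μ(μ-λ))
Need Lq ≤ 2.4, i.e. μ(μ-λ) ≥ λ²/2.4
μ² - 7.5μ - 56.25/2.4 ≥ 0  →  μ² - 7.5μ - 23.4375 ≥ 0
Quadratic formula (positive root): μ = [λ + √(λ² + 4×23.4375)]/2
Discriminant: 56.25 + 4×23.4375 = 150.0000, √150.0000 = 12.2474
μ ≥ (7.5 + 12.2474)/2 = 9.8737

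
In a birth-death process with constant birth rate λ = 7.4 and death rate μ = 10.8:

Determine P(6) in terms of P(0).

For constant rates: P(n)/P(0) = (λ/μ)^n
P(6)/P(0) = (7.4/10.8)^6 = 0.6852^6 = 0.1035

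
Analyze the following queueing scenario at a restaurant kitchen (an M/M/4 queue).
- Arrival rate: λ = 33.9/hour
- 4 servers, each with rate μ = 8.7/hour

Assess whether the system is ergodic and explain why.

Stability requires ρ = λ/(cμ) < 1
ρ = 33.9/(4 × 8.7) = 33.9/34.80 = 0.9741
Since 0.9741 < 1, the system is STABLE.
The servers are busy 97.41% of the time.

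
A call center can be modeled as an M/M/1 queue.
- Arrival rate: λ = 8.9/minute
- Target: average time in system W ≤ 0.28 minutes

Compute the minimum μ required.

For M/M/1: W = 1/(μ-λ)
Need W ≤ 0.28, so 1/(μ-λ) ≤ 0.28
μ - λ ≥ 1/0.28 = 3.5714
μ ≥ 8.9 + 3.5714 = 12.4714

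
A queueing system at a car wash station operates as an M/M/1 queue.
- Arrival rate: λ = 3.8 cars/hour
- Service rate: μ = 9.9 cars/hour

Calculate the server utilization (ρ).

Server utilization: ρ = λ/μ
ρ = 3.8/9.9 = 0.3838
The server is busy 38.38% of the time.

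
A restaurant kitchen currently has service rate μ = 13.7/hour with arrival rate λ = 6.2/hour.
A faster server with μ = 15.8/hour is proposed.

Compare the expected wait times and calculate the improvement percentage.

System 1: ρ₁ = 6.2/13.7 = 0.4526, W₁ = 1/(13.7-6.2) = 0.1333
System 2: ρ₂ = 6.2/15.8 = 0.3924, W₂ = 1/(15.8-6.2) = 0.1042
Improvement: (W₁-W₂)/W₁ = (0.1333-0.1042)/0.1333 = 21.88%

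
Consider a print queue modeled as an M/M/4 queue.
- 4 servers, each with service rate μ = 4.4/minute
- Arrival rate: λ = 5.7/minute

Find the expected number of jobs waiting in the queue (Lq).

Traffic intensity: ρ = λ/(cμ) = 5.7/(4×4.4) = 0.3239
Since ρ = 0.3239 < 1, system is stable.
Offered load a = λ/μ = cρ = 5.7/4.4 = 1.2955
P₀ = [ Σₙ₌₀^3 aⁿ/n! + a^4/(4!(1-ρ)) ]⁻¹
Σ = a^0/0! + a^1/1! + a^2/2! + a^3/3! = 1.0000 + 1.2955 + 0.8391 + 0.3623 = 3.4969
a^4/(4!(1-ρ)) = 2.8164/(24 × 0.6761) = 0.1736
P₀ = 1/(3.4969 + 0.1736) = 0.2724
Lq = P₀·a^4·ρ / (4!(1-ρ)²) = 0.2724 × 2.8164 × 0.3239 / (24 × 0.4572) = 0.02265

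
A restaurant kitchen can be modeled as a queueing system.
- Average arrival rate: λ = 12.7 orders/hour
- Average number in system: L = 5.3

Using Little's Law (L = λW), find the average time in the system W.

Little's Law: L = λW, so W = L/λ
W = 5.3/12.7 = 0.4173 hours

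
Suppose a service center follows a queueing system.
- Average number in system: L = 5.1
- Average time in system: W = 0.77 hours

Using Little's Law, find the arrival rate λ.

Little's Law: L = λW, so λ = L/W
λ = 5.1/0.77 = 6.6234 customers/hour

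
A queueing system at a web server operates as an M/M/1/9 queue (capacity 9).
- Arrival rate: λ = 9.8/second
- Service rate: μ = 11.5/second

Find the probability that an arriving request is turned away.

ρ = λ/μ = 9.8/11.5 = 0.852174
P₀ = (1-ρ)/(1-ρ^(K+1)) = (1-0.852174)/(1-0.852174^10) = 0.1478/0.7980 = 0.1852
P_K = P₀×ρ^K = 0.18524 × 0.852174^9 = 0.18524 × 0.23700 = 0.04390
Blocking probability = 4.39%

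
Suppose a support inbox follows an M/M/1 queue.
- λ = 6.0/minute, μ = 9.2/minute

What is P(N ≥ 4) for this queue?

ρ = λ/μ = 6.0/9.2 = 0.6522
P(N ≥ n) = ρⁿ
P(N ≥ 4) = 0.6522^4
P(N ≥ 4) = 0.1809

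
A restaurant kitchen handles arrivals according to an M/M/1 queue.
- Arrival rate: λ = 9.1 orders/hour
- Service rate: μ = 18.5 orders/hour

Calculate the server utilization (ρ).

Server utilization: ρ = λ/μ
ρ = 9.1/18.5 = 0.4919
The server is busy 49.19% of the time.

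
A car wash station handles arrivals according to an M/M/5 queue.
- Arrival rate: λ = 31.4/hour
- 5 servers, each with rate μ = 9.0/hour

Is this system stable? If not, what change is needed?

Stability requires ρ = λ/(cμ) < 1
ρ = 31.4/(5 × 9.0) = 31.4/45.00 = 0.6978
Since 0.6978 < 1, the system is STABLE.
The servers are busy 69.78% of the time.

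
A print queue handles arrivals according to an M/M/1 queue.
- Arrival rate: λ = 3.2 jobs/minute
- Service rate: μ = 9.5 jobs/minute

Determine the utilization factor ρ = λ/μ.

Server utilization: ρ = λ/μ
ρ = 3.2/9.5 = 0.3368
The server is busy 33.68% of the time.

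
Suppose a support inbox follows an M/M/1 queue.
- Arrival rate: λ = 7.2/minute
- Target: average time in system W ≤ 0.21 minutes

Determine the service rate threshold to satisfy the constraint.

For M/M/1: W = 1/(μ-λ)
Need W ≤ 0.21, so 1/(μ-λ) ≤ 0.21
μ - λ ≥ 1/0.21 = 4.7619
μ ≥ 7.2 + 4.7619 = 11.9619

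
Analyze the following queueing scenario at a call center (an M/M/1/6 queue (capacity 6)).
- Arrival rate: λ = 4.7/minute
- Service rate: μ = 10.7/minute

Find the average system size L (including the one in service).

ρ = λ/μ = 4.7/10.7 = 0.43925
P₀ = (1-ρ)/(1-ρ^(K+1)) = (1-0.43925)/(1-0.43925^7) = 0.56075/0.99685 = 0.5625
P_K = P₀×ρ^K = 0.5625 × 0.43925^6 = 0.5625 × 0.007182 = 0.004040
L = ρ[1 - (K+1)ρ^K + Kρ^(K+1)] / [(1-ρ)(1-ρ^(K+1))]
L = 0.43925 × (1 - 7×0.007182 + 6×0.003155) / ((1 - 0.43925) × (1 - 0.003155)) = 0.7612 calls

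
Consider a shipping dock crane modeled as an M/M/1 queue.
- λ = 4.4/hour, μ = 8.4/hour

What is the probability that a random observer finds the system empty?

ρ = λ/μ = 4.4/8.4 = 0.5238
P(0) = 1 - ρ = 1 - 0.5238 = 0.4762
The server is idle 47.62% of the time.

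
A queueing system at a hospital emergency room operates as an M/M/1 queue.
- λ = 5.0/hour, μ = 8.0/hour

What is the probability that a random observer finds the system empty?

ρ = λ/μ = 5.0/8.0 = 0.6250
P(0) = 1 - ρ = 1 - 0.6250 = 0.3750
The server is idle 37.50% of the time.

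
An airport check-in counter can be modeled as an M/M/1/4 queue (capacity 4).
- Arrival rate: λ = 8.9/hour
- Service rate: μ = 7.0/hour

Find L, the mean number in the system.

ρ = λ/μ = 8.9/7.0 = 1.27143
P₀ = (1-ρ)/(1-ρ^(K+1)) = (1-1.27143)/(1-1.27143^5) = -0.2714/-2.3225 = 0.1169
P_K = P₀×ρ^K = 0.11687 × 1.27143^4 = 0.11687 × 2.6132 = 0.3054
L = ρ[1 - (K+1)ρ^K + Kρ^(K+1)] / [(1-ρ)(1-ρ^(K+1))]
L = 1.27143 × (1 - 5×2.6132 + 4×3.3225) / ((1 - 1.27143) × (1 - 3.3225)) = 2.4687 passengers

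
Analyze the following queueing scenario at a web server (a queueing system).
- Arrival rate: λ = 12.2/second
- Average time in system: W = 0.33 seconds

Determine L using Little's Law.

Little's Law: L = λW
L = 12.2 × 0.33 = 4.0260 requests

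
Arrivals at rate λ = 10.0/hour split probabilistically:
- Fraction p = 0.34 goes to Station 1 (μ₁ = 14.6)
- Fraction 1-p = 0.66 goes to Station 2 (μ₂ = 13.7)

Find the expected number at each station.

Effective rates: λ₁ = 10.0×0.34 = 3.4, λ₂ = 10.0×0.66 = 6.6
Station 1: ρ₁ = 3.4/14.6 = 0.2329, L₁ = ρ₁/(1-ρ₁) = 0.2329/(1-0.2329) = 0.3036
Station 2: ρ₂ = 6.6/13.7 = 0.48175, L₂ = ρ₂/(1-ρ₂) = 0.48175/(1-0.48175) = 0.9296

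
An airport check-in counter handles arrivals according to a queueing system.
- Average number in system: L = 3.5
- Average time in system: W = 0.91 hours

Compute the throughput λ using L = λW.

Little's Law: L = λW, so λ = L/W
λ = 3.5/0.91 = 3.8462 passengers/hour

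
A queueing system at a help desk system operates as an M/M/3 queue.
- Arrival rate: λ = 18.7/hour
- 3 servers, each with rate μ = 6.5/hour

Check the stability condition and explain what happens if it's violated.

Stability requires ρ = λ/(cμ) < 1
ρ = 18.7/(3 × 6.5) = 18.7/19.50 = 0.9590
Since 0.9590 < 1, the system is STABLE.
The servers are busy 95.90% of the time.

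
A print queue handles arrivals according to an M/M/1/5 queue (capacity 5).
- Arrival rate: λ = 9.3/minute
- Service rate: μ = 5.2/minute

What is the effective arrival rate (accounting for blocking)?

ρ = λ/μ = 9.3/5.2 = 1.78846
P₀ = (1-ρ)/(1-ρ^(K+1)) = (1-1.78846)/(1-1.78846^6) = -0.7885/-31.7247 = 0.02485
P_K = P₀×ρ^K = 0.024853 × 1.78846^5 = 0.024853 × 18.2977 = 0.4548
λ_eff = λ(1-P_K) = 9.3 × (1 - 0.454757) = 9.3 × 0.545243 = 5.0708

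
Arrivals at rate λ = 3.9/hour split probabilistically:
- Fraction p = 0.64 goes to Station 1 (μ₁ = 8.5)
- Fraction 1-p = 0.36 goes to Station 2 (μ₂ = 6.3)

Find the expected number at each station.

Effective rates: λ₁ = 3.9×0.64 = 2.496, λ₂ = 3.9×0.36 = 1.404
Station 1: ρ₁ = 2.496/8.5 = 0.29365, L₁ = ρ₁/(1-ρ₁) = 0.29365/(1-0.29365) = 0.4157
Station 2: ρ₂ = 1.404/6.3 = 0.2229, L₂ = ρ₂/(1-ρ₂) = 0.2229/(1-0.2229) = 0.2868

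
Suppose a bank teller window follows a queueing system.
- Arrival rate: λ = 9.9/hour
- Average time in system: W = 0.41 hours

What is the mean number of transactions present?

Little's Law: L = λW
L = 9.9 × 0.41 = 4.0590 transactions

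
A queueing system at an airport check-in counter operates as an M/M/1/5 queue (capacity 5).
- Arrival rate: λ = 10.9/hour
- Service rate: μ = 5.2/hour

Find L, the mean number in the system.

ρ = λ/μ = 10.9/5.2 = 2.0962
P₀ = (1-ρ)/(1-ρ^(K+1)) = (1-2.0962)/(1-2.0962^6) = -1.0962/-83.8391 = 0.01308
P_K = P₀×ρ^K = 0.013075 × 2.0962^5 = 0.013075 × 40.4728 = 0.5292
L = ρ[1 - (K+1)ρ^K + Kρ^(K+1)] / [(1-ρ)(1-ρ^(K+1))]
L = 2.0962 × (1 - 6×40.4728 + 5×84.8391) / ((1 - 2.0962) × (1 - 84.8391)) = 4.1593 passengers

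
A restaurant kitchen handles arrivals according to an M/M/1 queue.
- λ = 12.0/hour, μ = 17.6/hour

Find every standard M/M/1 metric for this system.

Step 1: ρ = λ/μ = 12.0/17.6 = 0.6818
Step 2: L = λ/(μ-λ) = 12.0/5.60 = 2.1429
Step 3: Lq = λ²/(μ(μ-λ)) = 144.00/(17.6×5.60) = 1.4610
Step 4: W = 1/(μ-λ) = 1/5.60 = 0.178571
Step 5: Wq = λ/(μ(μ-λ)) = 12.0/(17.6×5.60) = 0.1218
Step 6: P(0) = 1-ρ = 0.3182
Verify: L = λW = 12.0×0.178571 = 2.1429 ✔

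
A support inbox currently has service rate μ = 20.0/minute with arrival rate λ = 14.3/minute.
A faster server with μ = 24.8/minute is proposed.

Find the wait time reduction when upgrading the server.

System 1: ρ₁ = 14.3/20.0 = 0.7150, W₁ = 1/(20.0-14.3) = 0.17544
System 2: ρ₂ = 14.3/24.8 = 0.5766, W₂ = 1/(24.8-14.3) = 0.095238
Improvement: (W₁-W₂)/W₁ = (0.17544-0.095238)/0.17544 = 45.71%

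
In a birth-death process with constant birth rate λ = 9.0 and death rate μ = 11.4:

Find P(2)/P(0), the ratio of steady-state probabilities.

For constant rates: P(n)/P(0) = (λ/μ)^n
P(2)/P(0) = (9.0/11.4)^2 = 0.7895^2 = 0.6233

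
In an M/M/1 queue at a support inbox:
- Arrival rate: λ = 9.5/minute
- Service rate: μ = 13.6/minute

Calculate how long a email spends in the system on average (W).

First, compute utilization: ρ = λ/μ = 9.5/13.6 = 0.6985
For M/M/1: W = 1/(μ-λ)
W = 1/(13.6-9.5) = 1/4.10
W = 0.2439 minutes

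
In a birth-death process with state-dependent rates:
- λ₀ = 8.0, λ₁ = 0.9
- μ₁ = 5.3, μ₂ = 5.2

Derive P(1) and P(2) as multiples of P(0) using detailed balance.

Balance equations:
State 0: λ₀P₀ = μ₁P₁ → P₁ = (λ₀/μ₁)P₀ = (8.0/5.3)P₀ = 1.5094P₀
State 1: P₂ = (λ₀λ₁)/(μ₁μ₂)P₀ = (8.0×0.9)/(5.3×5.2)P₀ = 0.2612P₀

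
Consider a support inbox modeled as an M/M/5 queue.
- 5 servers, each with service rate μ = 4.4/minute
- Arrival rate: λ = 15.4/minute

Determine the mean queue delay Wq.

Traffic intensity: ρ = λ/(cμ) = 15.4/(5×4.4) = 0.7000
Since ρ = 0.7000 < 1, system is stable.
Offered load a = λ/μ = cρ = 15.4/4.4 = 3.5000
P₀ = [ Σₙ₌₀^4 aⁿ/n! + a^5/(5!(1-ρ)) ]⁻¹
Σ = a^0/0! + a^1/1! + a^2/2! + a^3/3! + a^4/4! = 1.0000 + 3.5000 + 6.1250 + 7.1458 + 6.2526 = 24.0234
a^5/(5!(1-ρ)) = 525.2188/(120 × 0.3000) = 14.5894
P₀ = 1/(24.0234 + 14.5894) = 0.02590
Lq = P₀·a^5·ρ / (5!(1-ρ)²) = 0.025898 × 525.2188 × 0.70000 / (120 × 0.090000) = 0.8816
Wq = Lq/λ = 0.8816/15.4 = 0.05725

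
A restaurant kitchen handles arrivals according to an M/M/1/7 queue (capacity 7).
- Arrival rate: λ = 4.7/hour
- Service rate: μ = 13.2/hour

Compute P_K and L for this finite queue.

ρ = λ/μ = 4.7/13.2 = 0.35606
P₀ = (1-ρ)/(1-ρ^(K+1)) = (1-0.35606)/(1-0.35606^8) = 0.6439/0.9997 = 0.6441
P_K = P₀×ρ^K = 0.6441 × 0.35606^7 = 0.6441 × 0.0007255 = 0.0004673
Blocking probability P_7 = 0.0004673 (0.04673%)
L = ρ[1 - (K+1)ρ^K + Kρ^(K+1)] / [(1-ρ)(1-ρ^(K+1))]
L = 0.35606 × (1 - 8×0.0007255 + 7×0.0002583) / ((1 - 0.35606) × (1 - 0.0002583)) = 0.5509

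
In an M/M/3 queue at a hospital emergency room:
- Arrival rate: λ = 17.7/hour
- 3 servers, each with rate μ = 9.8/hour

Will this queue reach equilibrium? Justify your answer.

Stability requires ρ = λ/(cμ) < 1
ρ = 17.7/(3 × 9.8) = 17.7/29.40 = 0.6020
Since 0.6020 < 1, the system is STABLE.
The servers are busy 60.20% of the time.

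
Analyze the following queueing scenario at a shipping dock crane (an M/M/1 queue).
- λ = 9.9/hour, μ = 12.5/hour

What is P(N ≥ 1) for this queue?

ρ = λ/μ = 9.9/12.5 = 0.7920
P(N ≥ n) = ρⁿ
P(N ≥ 1) = 0.7920^1
P(N ≥ 1) = 0.7920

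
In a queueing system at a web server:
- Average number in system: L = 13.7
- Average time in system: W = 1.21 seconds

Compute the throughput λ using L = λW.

Little's Law: L = λW, so λ = L/W
λ = 13.7/1.21 = 11.3223 requests/second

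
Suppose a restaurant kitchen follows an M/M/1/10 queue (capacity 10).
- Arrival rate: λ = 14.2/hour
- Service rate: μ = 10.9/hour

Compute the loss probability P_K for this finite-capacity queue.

ρ = λ/μ = 14.2/10.9 = 1.30275
P₀ = (1-ρ)/(1-ρ^(K+1)) = (1-1.30275)/(1-1.30275^11) = -0.3028/-17.3431 = 0.01746
P_K = P₀×ρ^K = 0.01746 × 1.30275^10 = 0.01746 × 14.0803 = 0.2458
Blocking probability = 24.58%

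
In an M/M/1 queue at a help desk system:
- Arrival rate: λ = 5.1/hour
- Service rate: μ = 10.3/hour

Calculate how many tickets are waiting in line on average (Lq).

ρ = λ/μ = 5.1/10.3 = 0.4951
For M/M/1: Lq = λ²/(μ(μ-λ))
Lq = 26.01/(10.3 × 5.20)
Lq = 0.4856 tickets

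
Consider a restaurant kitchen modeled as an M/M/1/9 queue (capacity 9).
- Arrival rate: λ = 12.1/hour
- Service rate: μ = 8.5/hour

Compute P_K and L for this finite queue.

ρ = λ/μ = 12.1/8.5 = 1.42353
P₀ = (1-ρ)/(1-ρ^(K+1)) = (1-1.42353)/(1-1.42353^10) = -0.4235/-33.1717 = 0.01277
P_K = P₀×ρ^K = 0.01277 × 1.42353^9 = 0.01277 × 24.0049 = 0.3065
Blocking probability P_9 = 0.3065 (30.65%)
L = ρ[1 - (K+1)ρ^K + Kρ^(K+1)] / [(1-ρ)(1-ρ^(K+1))]
L = 1.42353 × (1 - 10×24.0049 + 9×34.1717) / ((1 - 1.42353) × (1 - 34.1717)) = 6.9404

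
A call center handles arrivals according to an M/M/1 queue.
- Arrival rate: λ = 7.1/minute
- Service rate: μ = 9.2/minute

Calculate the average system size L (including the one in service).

ρ = λ/μ = 7.1/9.2 = 0.7717
For M/M/1: L = λ/(μ-λ)
L = 7.1/(9.2-7.1) = 7.1/2.10
L = 3.3810 calls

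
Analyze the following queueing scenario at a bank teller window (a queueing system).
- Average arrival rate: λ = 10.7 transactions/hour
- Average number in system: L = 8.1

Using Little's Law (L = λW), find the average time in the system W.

Little's Law: L = λW, so W = L/λ
W = 8.1/10.7 = 0.7570 hours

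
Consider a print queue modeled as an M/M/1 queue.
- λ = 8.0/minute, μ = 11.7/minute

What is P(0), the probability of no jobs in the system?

ρ = λ/μ = 8.0/11.7 = 0.6838
P(0) = 1 - ρ = 1 - 0.6838 = 0.3162
The server is idle 31.62% of the time.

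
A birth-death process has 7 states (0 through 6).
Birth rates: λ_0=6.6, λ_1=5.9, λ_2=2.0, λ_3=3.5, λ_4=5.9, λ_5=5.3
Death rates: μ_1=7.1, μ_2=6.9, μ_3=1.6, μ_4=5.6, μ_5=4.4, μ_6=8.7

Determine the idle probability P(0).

Ratios P(n)/P(0) = (λ₀···λₙ₋₁)/(μ₁···μₙ):
P(1)/P(0) = (6.6)/(7.1) = 0.92958
P(2)/P(0) = (6.6×5.9)/(7.1×6.9) = 0.79486
P(3)/P(0) = (6.6×5.9×2.0)/(7.1×6.9×1.6) = 0.99357
P(4)/P(0) = (6.6×5.9×2.0×3.5)/(7.1×6.9×1.6×5.6) = 0.62098
P(5)/P(0) = (6.6×5.9×2.0×3.5×5.9)/(7.1×6.9×1.6×5.6×4.4) = 0.83268
P(6)/P(0) = (6.6×5.9×2.0×3.5×5.9×5.3)/(7.1×6.9×1.6×5.6×4.4×8.7) = 0.50726

Normalization: ∑ P(n) = 1
P(0) × (1.0000 + 0.92958 + 0.79486 + 0.99357 + 0.62098 + 0.83268 + 0.50726) = 1
P(0) × 5.6789 = 1
P(0) = 1/5.6789 = 0.1761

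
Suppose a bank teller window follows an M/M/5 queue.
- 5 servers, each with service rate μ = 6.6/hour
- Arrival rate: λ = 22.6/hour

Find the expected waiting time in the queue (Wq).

Traffic intensity: ρ = λ/(cμ) = 22.6/(5×6.6) = 0.6848
Since ρ = 0.6848 < 1, system is stable.
Offered load a = λ/μ = cρ = 22.6/6.6 = 3.4242
P₀ = [ Σₙ₌₀^4 aⁿ/n! + a^5/(5!(1-ρ)) ]⁻¹
Σ = a^0/0! + a^1/1! + a^2/2! + a^3/3! + a^4/4! = 1.0000 + 3.4242 + 5.8627 + 6.6918 + 5.7286 = 22.7073
a^5/(5!(1-ρ)) = 470.7849/(120 × 0.315152) = 12.4486
P₀ = 1/(22.7073 + 12.4486) = 0.02844
Lq = P₀·a^5·ρ / (5!(1-ρ)²) = 0.028445 × 470.7849 × 0.68485 / (120 × 0.099320) = 0.7695
Wq = Lq/λ = 0.7695/22.6 = 0.03405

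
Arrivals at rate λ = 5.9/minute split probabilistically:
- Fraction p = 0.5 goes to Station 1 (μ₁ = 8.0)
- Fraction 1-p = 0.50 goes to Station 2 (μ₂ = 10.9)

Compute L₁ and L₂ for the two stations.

Effective rates: λ₁ = 5.9×0.5 = 2.95, λ₂ = 5.9×0.50 = 2.95
Station 1: ρ₁ = 2.95/8.0 = 0.36875, L₁ = ρ₁/(1-ρ₁) = 0.36875/(1-0.36875) = 0.5842
Station 2: ρ₂ = 2.95/10.9 = 0.27064, L₂ = ρ₂/(1-ρ₂) = 0.27064/(1-0.27064) = 0.3711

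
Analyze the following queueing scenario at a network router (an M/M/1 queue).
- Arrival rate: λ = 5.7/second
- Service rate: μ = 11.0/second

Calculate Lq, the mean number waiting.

ρ = λ/μ = 5.7/11.0 = 0.5182
For M/M/1: Lq = λ²/(μ(μ-λ))
Lq = 32.49/(11.0 × 5.30)
Lq = 0.5573 packets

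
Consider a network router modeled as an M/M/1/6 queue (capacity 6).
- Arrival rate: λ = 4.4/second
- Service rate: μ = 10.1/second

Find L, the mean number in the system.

ρ = λ/μ = 4.4/10.1 = 0.43564
P₀ = (1-ρ)/(1-ρ^(K+1)) = (1-0.43564)/(1-0.43564^7) = 0.56436/0.99702 = 0.5660
P_K = P₀×ρ^K = 0.5660 × 0.43564^6 = 0.5660 × 0.006835 = 0.003869
L = ρ[1 - (K+1)ρ^K + Kρ^(K+1)] / [(1-ρ)(1-ρ^(K+1))]
L = 0.43564 × (1 - 7×0.006835 + 6×0.002978) / ((1 - 0.43564) × (1 - 0.002978)) = 0.7510 packets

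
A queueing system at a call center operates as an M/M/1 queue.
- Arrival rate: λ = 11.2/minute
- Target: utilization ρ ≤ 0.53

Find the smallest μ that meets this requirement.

ρ = λ/μ, so μ = λ/ρ
μ ≥ 11.2/0.53 = 21.1321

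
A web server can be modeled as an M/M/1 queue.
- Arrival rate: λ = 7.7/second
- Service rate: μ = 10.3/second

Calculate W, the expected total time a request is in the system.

First, compute utilization: ρ = λ/μ = 7.7/10.3 = 0.7476
For M/M/1: W = 1/(μ-λ)
W = 1/(10.3-7.7) = 1/2.60
W = 0.3846 seconds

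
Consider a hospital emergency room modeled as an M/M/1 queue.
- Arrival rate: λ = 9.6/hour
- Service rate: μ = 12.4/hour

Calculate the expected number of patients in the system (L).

ρ = λ/μ = 9.6/12.4 = 0.7742
For M/M/1: L = λ/(μ-λ)
L = 9.6/(12.4-9.6) = 9.6/2.80
L = 3.4286 patients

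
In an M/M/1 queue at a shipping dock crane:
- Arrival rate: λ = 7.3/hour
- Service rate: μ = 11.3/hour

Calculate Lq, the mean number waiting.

ρ = λ/μ = 7.3/11.3 = 0.6460
For M/M/1: Lq = λ²/(μ(μ-λ))
Lq = 53.29/(11.3 × 4.00)
Lq = 1.1790 containers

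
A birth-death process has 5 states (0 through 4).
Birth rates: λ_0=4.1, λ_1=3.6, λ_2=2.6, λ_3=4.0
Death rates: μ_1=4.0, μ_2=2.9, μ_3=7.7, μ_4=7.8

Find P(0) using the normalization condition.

Ratios P(n)/P(0) = (λ₀···λₙ₋₁)/(μ₁···μₙ):
P(1)/P(0) = (4.1)/(4.0) = 1.0250
P(2)/P(0) = (4.1×3.6)/(4.0×2.9) = 1.2724
P(3)/P(0) = (4.1×3.6×2.6)/(4.0×2.9×7.7) = 0.42965
P(4)/P(0) = (4.1×3.6×2.6×4.0)/(4.0×2.9×7.7×7.8) = 0.22033

Normalization: ∑ P(n) = 1
P(0) × (1.0000 + 1.0250 + 1.2724 + 0.42965 + 0.22033) = 1
P(0) × 3.9474 = 1
P(0) = 1/3.9474 = 0.2533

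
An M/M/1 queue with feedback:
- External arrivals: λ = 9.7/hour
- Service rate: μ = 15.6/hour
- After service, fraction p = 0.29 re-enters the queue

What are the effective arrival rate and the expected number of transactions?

Effective arrival rate: λ_eff = λ/(1-p) = 9.7/(1-0.29) = 9.7/0.71 = 13.66197
ρ = λ_eff/μ = 13.66197/15.6 = 0.875767
L = ρ/(1-ρ) = 0.875767/(1-0.875767) = 7.0494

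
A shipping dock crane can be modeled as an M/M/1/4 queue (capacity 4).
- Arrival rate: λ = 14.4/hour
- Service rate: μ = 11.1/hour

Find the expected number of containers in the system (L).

ρ = λ/μ = 14.4/11.1 = 1.2973
P₀ = (1-ρ)/(1-ρ^(K+1)) = (1-1.2973)/(1-1.2973^5) = -0.2973/-2.6745 = 0.1112
P_K = P₀×ρ^K = 0.111160 × 1.2973^4 = 0.111160 × 2.83245 = 0.3149
L = ρ[1 - (K+1)ρ^K + Kρ^(K+1)] / [(1-ρ)(1-ρ^(K+1))]
L = 1.2973 × (1 - 5×2.832446 + 4×3.674532) / ((1 - 1.2973) × (1 - 3.674532)) = 2.5059 containers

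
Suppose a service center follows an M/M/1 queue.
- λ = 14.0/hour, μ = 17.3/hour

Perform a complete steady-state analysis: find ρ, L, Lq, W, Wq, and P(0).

Step 1: ρ = λ/μ = 14.0/17.3 = 0.8092
Step 2: L = λ/(μ-λ) = 14.0/3.30 = 4.2424
Step 3: Lq = λ²/(μ(μ-λ)) = 196.00/(17.3×3.30) = 3.4332
Step 4: W = 1/(μ-λ) = 1/3.30 = 0.30303
Step 5: Wq = λ/(μ(μ-λ)) = 14.0/(17.3×3.30) = 0.2452
Step 6: P(0) = 1-ρ = 0.1908
Verify: L = λW = 14.0×0.30303 = 4.2424 ✔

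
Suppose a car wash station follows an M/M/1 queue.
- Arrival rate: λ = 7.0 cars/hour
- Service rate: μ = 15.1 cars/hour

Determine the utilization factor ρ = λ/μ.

Server utilization: ρ = λ/μ
ρ = 7.0/15.1 = 0.4636
The server is busy 46.36% of the time.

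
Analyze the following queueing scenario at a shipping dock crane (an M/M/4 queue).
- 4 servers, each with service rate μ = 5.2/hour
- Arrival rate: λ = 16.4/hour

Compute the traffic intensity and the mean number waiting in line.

Traffic intensity: ρ = λ/(cμ) = 16.4/(4×5.2) = 0.7885
Since ρ = 0.7885 < 1, system is stable.
Offered load a = λ/μ = cρ = 16.4/5.2 = 3.1538
P₀ = [ Σₙ₌₀^3 aⁿ/n! + a^4/(4!(1-ρ)) ]⁻¹
Σ = a^0/0! + a^1/1! + a^2/2! + a^3/3! = 1.0000 + 3.1538 + 4.9734 + 5.2284 = 14.3556
a^4/(4!(1-ρ)) = 98.93775/(24 × 0.2115385) = 19.4877
P₀ = 1/(14.3556 + 19.4877) = 0.02955
Lq = P₀·a^4·ρ / (4!(1-ρ)²) = 0.029548 × 98.9377 × 0.78846 / (24 × 0.044749) = 2.1462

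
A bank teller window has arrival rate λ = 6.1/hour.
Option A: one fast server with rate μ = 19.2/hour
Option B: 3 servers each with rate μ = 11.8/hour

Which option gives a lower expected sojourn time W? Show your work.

Option A: single server μ = 19.2 (M/M/1)
  ρ_A = 6.1/19.2 = 0.3177
  W_A = 1/(μ-λ) = 1/(19.2-6.1) = 1/13.10 = 0.07634

Option B: 3 servers μ = 11.8 (M/M/3)
  ρ_B = λ/(cμ) = 6.1/(3×11.8) = 0.1723
  Offered load a = λ/μ = cρ = 6.1/11.8 = 0.5169
  P₀ = [ Σₙ₌₀^2 aⁿ/n! + a^3/(3!(1-ρ)) ]⁻¹
  Σ = a^0/0! + a^1/1! + a^2/2! = 1.0000 + 0.51695 + 0.13362 = 1.6506
  a^3/(3!(1-ρ)) = 0.13815/(6 × 0.82768) = 0.02782
  P₀ = 1/(1.6506 + 0.02782) = 0.5958
  Lq = P₀·a^3·ρ / (3!(1-ρ)²) = 0.59581 × 0.13815 × 0.17232 / (6 × 0.68506) = 0.003451
  Wq_B = Lq/λ = 0.00345063/6.1 = 0.00056568
  W_B = Wq_B + 1/μ = 0.00056568 + 0.084746 = 0.08531

Since W_A = 0.07634 < W_B = 0.08531, Option A (single fast server) has the shorter time in system.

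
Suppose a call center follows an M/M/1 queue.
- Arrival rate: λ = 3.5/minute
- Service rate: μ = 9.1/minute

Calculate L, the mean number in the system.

ρ = λ/μ = 3.5/9.1 = 0.3846
For M/M/1: L = λ/(μ-λ)
L = 3.5/(9.1-3.5) = 3.5/5.60
L = 0.6250 calls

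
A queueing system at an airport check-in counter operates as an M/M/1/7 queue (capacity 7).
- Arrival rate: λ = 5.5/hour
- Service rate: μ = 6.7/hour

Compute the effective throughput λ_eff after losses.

ρ = λ/μ = 5.5/6.7 = 0.820896
P₀ = (1-ρ)/(1-ρ^(K+1)) = (1-0.820896)/(1-0.820896^8) = 0.1791/0.7938 = 0.2256
P_K = P₀×ρ^K = 0.22563 × 0.820896^7 = 0.22563 × 0.25120 = 0.05668
λ_eff = λ(1-P_K) = 5.5 × (1 - 0.05668) = 5.5 × 0.94332 = 5.1883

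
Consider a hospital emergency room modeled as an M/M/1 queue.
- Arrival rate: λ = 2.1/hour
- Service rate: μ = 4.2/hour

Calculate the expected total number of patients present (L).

ρ = λ/μ = 2.1/4.2 = 0.5000
For M/M/1: L = λ/(μ-λ)
L = 2.1/(4.2-2.1) = 2.1/2.10
L = 1.0000 patients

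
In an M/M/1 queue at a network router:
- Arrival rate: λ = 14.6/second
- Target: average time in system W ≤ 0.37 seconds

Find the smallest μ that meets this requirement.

For M/M/1: W = 1/(μ-λ)
Need W ≤ 0.37, so 1/(μ-λ) ≤ 0.37
μ - λ ≥ 1/0.37 = 2.7027
μ ≥ 14.6 + 2.7027 = 17.3027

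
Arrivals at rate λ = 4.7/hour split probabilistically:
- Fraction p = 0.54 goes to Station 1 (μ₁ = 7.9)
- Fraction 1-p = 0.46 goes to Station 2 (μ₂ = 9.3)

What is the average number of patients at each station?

Effective rates: λ₁ = 4.7×0.54 = 2.538, λ₂ = 4.7×0.46 = 2.162
Station 1: ρ₁ = 2.538/7.9 = 0.32127, L₁ = ρ₁/(1-ρ₁) = 0.32127/(1-0.32127) = 0.4733
Station 2: ρ₂ = 2.162/9.3 = 0.2325, L₂ = ρ₂/(1-ρ₂) = 0.2325/(1-0.2325) = 0.3029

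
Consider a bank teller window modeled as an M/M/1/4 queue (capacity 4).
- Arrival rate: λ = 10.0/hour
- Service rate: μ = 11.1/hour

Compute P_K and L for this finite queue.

ρ = λ/μ = 10.0/11.1 = 0.9009
P₀ = (1-ρ)/(1-ρ^(K+1)) = (1-0.9009)/(1-0.9009^5) = 0.099100/0.40655 = 0.2438
P_K = P₀×ρ^K = 0.2438 × 0.9009^4 = 0.2438 × 0.6587 = 0.1606
Blocking probability P_4 = 0.1606 (16.06%)
L = ρ[1 - (K+1)ρ^K + Kρ^(K+1)] / [(1-ρ)(1-ρ^(K+1))]
L = 0.9009 × (1 - 5×0.658728 + 4×0.593448) / ((1 - 0.9009) × (1 - 0.593448)) = 1.7923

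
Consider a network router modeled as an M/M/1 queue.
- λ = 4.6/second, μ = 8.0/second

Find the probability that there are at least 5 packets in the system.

ρ = λ/μ = 4.6/8.0 = 0.5750
P(N ≥ n) = ρⁿ
P(N ≥ 5) = 0.5750^5
P(N ≥ 5) = 0.06285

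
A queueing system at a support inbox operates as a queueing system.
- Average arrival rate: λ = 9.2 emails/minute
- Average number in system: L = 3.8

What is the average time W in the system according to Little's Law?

Little's Law: L = λW, so W = L/λ
W = 3.8/9.2 = 0.4130 minutes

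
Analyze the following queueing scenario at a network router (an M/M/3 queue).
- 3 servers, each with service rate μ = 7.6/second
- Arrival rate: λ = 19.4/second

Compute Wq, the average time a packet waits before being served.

Traffic intensity: ρ = λ/(cμ) = 19.4/(3×7.6) = 0.8509
Since ρ = 0.8509 < 1, system is stable.
Offered load a = λ/μ = cρ = 19.4/7.6 = 2.5526
P₀ = [ Σₙ₌₀^2 aⁿ/n! + a^3/(3!(1-ρ)) ]⁻¹
Σ = a^0/0! + a^1/1! + a^2/2! = 1.0000 + 2.5526 + 3.2580 = 6.8106
a^3/(3!(1-ρ)) = 16.6328/(6 × 0.149123) = 18.5896
P₀ = 1/(6.8106 + 18.5896) = 0.03937
Lq = P₀·a^3·ρ / (3!(1-ρ)²) = 0.0393698 × 16.6328 × 0.850877 / (6 × 0.0222376) = 4.1760
Wq = Lq/λ = 4.1760/19.4 = 0.2153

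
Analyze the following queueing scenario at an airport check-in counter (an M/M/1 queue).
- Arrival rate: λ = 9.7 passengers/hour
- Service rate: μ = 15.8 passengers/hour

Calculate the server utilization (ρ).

Server utilization: ρ = λ/μ
ρ = 9.7/15.8 = 0.6139
The server is busy 61.39% of the time.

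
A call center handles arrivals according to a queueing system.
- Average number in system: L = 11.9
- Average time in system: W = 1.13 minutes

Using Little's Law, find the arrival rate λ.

Little's Law: L = λW, so λ = L/W
λ = 11.9/1.13 = 10.5310 calls/minute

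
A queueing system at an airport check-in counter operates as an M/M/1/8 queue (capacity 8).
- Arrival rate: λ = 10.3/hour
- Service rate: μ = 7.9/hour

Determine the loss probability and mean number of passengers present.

ρ = λ/μ = 10.3/7.9 = 1.3038
P₀ = (1-ρ)/(1-ρ^(K+1)) = (1-1.3038)/(1-1.3038^9) = -0.3038/-9.8868 = 0.03073
P_K = P₀×ρ^K = 0.03073 × 1.3038^8 = 0.03073 × 8.3500 = 0.2566
Blocking probability P_8 = 0.2566 (25.66%)
L = ρ[1 - (K+1)ρ^K + Kρ^(K+1)] / [(1-ρ)(1-ρ^(K+1))]
L = 1.3038 × (1 - 9×8.350026 + 8×10.88676) / ((1 - 1.3038) × (1 - 10.88676)) = 5.6187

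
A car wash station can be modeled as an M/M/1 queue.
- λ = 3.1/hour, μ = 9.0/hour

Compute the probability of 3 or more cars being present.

ρ = λ/μ = 3.1/9.0 = 0.344444
P(N ≥ n) = ρⁿ
P(N ≥ 3) = 0.344444^3
P(N ≥ 3) = 0.04087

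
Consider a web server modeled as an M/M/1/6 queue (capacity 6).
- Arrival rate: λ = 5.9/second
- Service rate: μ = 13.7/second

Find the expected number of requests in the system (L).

ρ = λ/μ = 5.9/13.7 = 0.43066
P₀ = (1-ρ)/(1-ρ^(K+1)) = (1-0.43066)/(1-0.43066^7) = 0.56934/0.99725 = 0.5709
P_K = P₀×ρ^K = 0.5709 × 0.43066^6 = 0.5709 × 0.006380 = 0.003642
L = ρ[1 - (K+1)ρ^K + Kρ^(K+1)] / [(1-ρ)(1-ρ^(K+1))]
L = 0.43066 × (1 - 7×0.006380 + 6×0.002748) / ((1 - 0.43066) × (1 - 0.002748)) = 0.7371 requests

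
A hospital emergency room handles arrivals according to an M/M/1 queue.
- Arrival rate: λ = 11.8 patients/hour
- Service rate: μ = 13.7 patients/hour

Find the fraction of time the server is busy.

Server utilization: ρ = λ/μ
ρ = 11.8/13.7 = 0.8613
The server is busy 86.13% of the time.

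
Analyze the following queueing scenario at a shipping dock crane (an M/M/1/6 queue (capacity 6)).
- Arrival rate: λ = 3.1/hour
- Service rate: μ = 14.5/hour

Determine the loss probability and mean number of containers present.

ρ = λ/μ = 3.1/14.5 = 0.213793
P₀ = (1-ρ)/(1-ρ^(K+1)) = (1-0.213793)/(1-0.213793^7) = 0.7862/1.0000 = 0.7862
P_K = P₀×ρ^K = 0.78622 × 0.213793^6 = 0.78622 × 0.000095491 = 0.00007508
Blocking probability P_6 = 0.00007508 (0.007508%)
L = ρ[1 - (K+1)ρ^K + Kρ^(K+1)] / [(1-ρ)(1-ρ^(K+1))]
L = 0.213793 × (1 - 7×0.00009549 + 6×0.00002042) / ((1 - 0.213793) × (1 - 0.00002042)) = 0.2718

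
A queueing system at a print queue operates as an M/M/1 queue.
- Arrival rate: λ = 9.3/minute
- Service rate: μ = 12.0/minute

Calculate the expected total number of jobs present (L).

ρ = λ/μ = 9.3/12.0 = 0.7750
For M/M/1: L = λ/(μ-λ)
L = 9.3/(12.0-9.3) = 9.3/2.70
L = 3.4444 jobs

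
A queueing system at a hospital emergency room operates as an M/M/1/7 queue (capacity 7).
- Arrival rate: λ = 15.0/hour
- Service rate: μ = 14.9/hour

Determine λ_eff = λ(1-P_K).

ρ = λ/μ = 15.0/14.9 = 1.0067
P₀ = (1-ρ)/(1-ρ^(K+1)) = (1-1.0067)/(1-1.0067^8) = -0.006700/-0.05487 = 0.1221
P_K = P₀×ρ^K = 0.1221 × 1.0067^7 = 0.1221 × 1.0479 = 0.1279
λ_eff = λ(1-P_K) = 15.0 × (1 - 0.12795) = 15.0 × 0.87205 = 13.0808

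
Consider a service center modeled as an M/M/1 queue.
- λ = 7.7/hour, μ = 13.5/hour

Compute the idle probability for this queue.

ρ = λ/μ = 7.7/13.5 = 0.5704
P(0) = 1 - ρ = 1 - 0.5704 = 0.4296
The server is idle 42.96% of the time.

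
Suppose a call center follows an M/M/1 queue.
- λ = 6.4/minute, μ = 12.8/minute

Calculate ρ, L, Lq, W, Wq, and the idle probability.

Step 1: ρ = λ/μ = 6.4/12.8 = 0.5000
Step 2: L = λ/(μ-λ) = 6.4/6.40 = 1.0000
Step 3: Lq = λ²/(μ(μ-λ)) = 40.96/(12.8×6.40) = 0.5000
Step 4: W = 1/(μ-λ) = 1/6.40 = 0.15625
Step 5: Wq = λ/(μ(μ-λ)) = 6.4/(12.8×6.40) = 0.07812
Step 6: P(0) = 1-ρ = 0.5000
Verify: L = λW = 6.4×0.15625 = 1.0000 ✔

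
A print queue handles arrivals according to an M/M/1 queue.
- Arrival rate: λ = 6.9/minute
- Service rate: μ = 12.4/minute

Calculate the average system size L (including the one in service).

ρ = λ/μ = 6.9/12.4 = 0.5565
For M/M/1: L = λ/(μ-λ)
L = 6.9/(12.4-6.9) = 6.9/5.50
L = 1.2545 jobs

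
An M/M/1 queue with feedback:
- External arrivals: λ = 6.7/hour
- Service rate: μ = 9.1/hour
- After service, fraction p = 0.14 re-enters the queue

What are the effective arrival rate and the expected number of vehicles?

Effective arrival rate: λ_eff = λ/(1-p) = 6.7/(1-0.14) = 6.7/0.86 = 7.7907
ρ = λ_eff/μ = 7.7907/9.1 = 0.856121
L = ρ/(1-ρ) = 0.856121/(1-0.856121) = 5.9503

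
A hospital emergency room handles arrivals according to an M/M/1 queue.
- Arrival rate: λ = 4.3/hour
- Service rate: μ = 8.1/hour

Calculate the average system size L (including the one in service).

ρ = λ/μ = 4.3/8.1 = 0.5309
For M/M/1: L = λ/(μ-λ)
L = 4.3/(8.1-4.3) = 4.3/3.80
L = 1.1316 patients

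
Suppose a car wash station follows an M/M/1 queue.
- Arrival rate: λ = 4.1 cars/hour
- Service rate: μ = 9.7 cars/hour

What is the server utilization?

Server utilization: ρ = λ/μ
ρ = 4.1/9.7 = 0.4227
The server is busy 42.27% of the time.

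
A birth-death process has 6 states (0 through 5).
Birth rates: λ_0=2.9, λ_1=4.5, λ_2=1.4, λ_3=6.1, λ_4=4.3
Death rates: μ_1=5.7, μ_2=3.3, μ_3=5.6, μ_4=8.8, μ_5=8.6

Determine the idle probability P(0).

Ratios P(n)/P(0) = (λ₀···λₙ₋₁)/(μ₁···μₙ):
P(1)/P(0) = (2.9)/(5.7) = 0.5088
P(2)/P(0) = (2.9×4.5)/(5.7×3.3) = 0.6938
P(3)/P(0) = (2.9×4.5×1.4)/(5.7×3.3×5.6) = 0.1734
P(4)/P(0) = (2.9×4.5×1.4×6.1)/(5.7×3.3×5.6×8.8) = 0.1202
P(5)/P(0) = (2.9×4.5×1.4×6.1×4.3)/(5.7×3.3×5.6×8.8×8.6) = 0.06011

Normalization: ∑ P(n) = 1
P(0) × (1.0000 + 0.5088 + 0.6938 + 0.1734 + 0.1202 + 0.06011) = 1
P(0) × 2.5563 = 1
P(0) = 1/2.5563 = 0.3912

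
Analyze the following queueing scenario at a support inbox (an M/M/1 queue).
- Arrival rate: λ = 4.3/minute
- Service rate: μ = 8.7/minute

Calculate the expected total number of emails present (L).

ρ = λ/μ = 4.3/8.7 = 0.4943
For M/M/1: L = λ/(μ-λ)
L = 4.3/(8.7-4.3) = 4.3/4.40
L = 0.9773 emails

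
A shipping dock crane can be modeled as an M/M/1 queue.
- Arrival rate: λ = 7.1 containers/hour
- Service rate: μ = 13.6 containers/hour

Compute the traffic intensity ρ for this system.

Server utilization: ρ = λ/μ
ρ = 7.1/13.6 = 0.5221
The server is busy 52.21% of the time.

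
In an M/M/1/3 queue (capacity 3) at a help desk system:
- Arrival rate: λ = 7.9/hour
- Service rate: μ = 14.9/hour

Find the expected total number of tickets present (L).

ρ = λ/μ = 7.9/14.9 = 0.5302
P₀ = (1-ρ)/(1-ρ^(K+1)) = (1-0.5302)/(1-0.5302^4) = 0.4698/0.9210 = 0.5101
P_K = P₀×ρ^K = 0.51011 × 0.5302^3 = 0.51011 × 0.14905 = 0.07603
L = ρ[1 - (K+1)ρ^K + Kρ^(K+1)] / [(1-ρ)(1-ρ^(K+1))]
L = 0.5302 × (1 - 4×0.14905 + 3×0.079024) / ((1 - 0.5302) × (1 - 0.079024)) = 0.7853 tickets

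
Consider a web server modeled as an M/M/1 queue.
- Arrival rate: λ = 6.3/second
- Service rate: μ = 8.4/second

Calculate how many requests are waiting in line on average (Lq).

ρ = λ/μ = 6.3/8.4 = 0.7500
For M/M/1: Lq = λ²/(μ(μ-λ))
Lq = 39.69/(8.4 × 2.10)
Lq = 2.2500 requests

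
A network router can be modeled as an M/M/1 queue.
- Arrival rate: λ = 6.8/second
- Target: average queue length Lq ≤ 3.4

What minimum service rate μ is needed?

For M/M/1: Lq = λ²/(μ(μ-λ))
Need Lq ≤ 3.4, i.e. μ(μ-λ) ≥ λ²/3.4
μ² - 6.8μ - 46.24/3.4 ≥ 0  →  μ² - 6.8μ - 13.6000 ≥ 0
Quadratic formula (positive root): μ = [λ + √(λ² + 4×13.6000)]/2
Discriminant: 46.24 + 4×13.6000 = 100.6400, √100.6400 = 10.0319
μ ≥ (6.8 + 10.0319)/2 = 8.4160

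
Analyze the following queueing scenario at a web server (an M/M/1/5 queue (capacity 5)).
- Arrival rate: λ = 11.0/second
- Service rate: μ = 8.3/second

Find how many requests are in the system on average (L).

ρ = λ/μ = 11.0/8.3 = 1.3253
P₀ = (1-ρ)/(1-ρ^(K+1)) = (1-1.3253)/(1-1.3253^6) = -0.3253/-4.4186 = 0.07362
P_K = P₀×ρ^K = 0.07362 × 1.3253^5 = 0.07362 × 4.0886 = 0.3010
L = ρ[1 - (K+1)ρ^K + Kρ^(K+1)] / [(1-ρ)(1-ρ^(K+1))]
L = 1.3253 × (1 - 6×4.08857 + 5×5.41858) / ((1 - 1.3253) × (1 - 5.41858)) = 3.2838 requests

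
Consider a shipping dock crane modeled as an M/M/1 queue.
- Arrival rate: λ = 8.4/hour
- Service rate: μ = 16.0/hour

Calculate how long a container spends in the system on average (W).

First, compute utilization: ρ = λ/μ = 8.4/16.0 = 0.5250
For M/M/1: W = 1/(μ-λ)
W = 1/(16.0-8.4) = 1/7.60
W = 0.1316 hours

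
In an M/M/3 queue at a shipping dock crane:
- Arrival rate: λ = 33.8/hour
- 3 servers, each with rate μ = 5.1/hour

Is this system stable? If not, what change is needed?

Stability requires ρ = λ/(cμ) < 1
ρ = 33.8/(3 × 5.1) = 33.8/15.30 = 2.2092
Since 2.2092 ≥ 1, the system is UNSTABLE.
Need c > λ/μ = 33.8/5.1 = 6.63.
Minimum servers needed: c = 7.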